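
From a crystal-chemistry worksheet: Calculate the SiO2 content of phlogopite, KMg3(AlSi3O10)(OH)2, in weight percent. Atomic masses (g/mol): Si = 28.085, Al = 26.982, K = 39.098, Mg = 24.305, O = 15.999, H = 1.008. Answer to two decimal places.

43.20 wt%

M(KMg3(AlSi3O10)(OH)2) = 417.254 g/mol; M(SiO2) = 60.083 g/mol.
Moles SiO2 per formula unit = 3 Si ÷ 1 = 3.0000.
SiO2 fraction = (3.0000 × 60.083) / 417.254 = 180.249/417.254 = 0.4320.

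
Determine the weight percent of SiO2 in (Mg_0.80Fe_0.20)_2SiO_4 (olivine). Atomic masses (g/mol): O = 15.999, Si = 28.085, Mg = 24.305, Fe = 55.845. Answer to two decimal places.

Formula mass = 153.307 g/mol.
1 Si → 1.0000 mol SiO2 per formula unit; M(SiO2) = 60.083, so SiO2 mass = 60.083 g.
60.083/153.307 × 100 = 39.19 wt%.

39.19 wt%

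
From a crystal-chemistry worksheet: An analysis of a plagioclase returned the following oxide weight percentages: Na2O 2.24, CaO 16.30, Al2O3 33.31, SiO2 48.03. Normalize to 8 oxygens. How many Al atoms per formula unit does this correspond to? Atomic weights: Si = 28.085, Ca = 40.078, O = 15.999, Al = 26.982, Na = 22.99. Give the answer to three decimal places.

1.799 Al apfu

Na2O (M=61.979): mol = 0.03614; Na = 0.07228, O = 0.03614.
CaO (M=56.077): mol = 0.29067; Ca = 0.29067, O = 0.29067.
Al2O3 (M=101.961): mol = 0.32669; Al = 0.65338, O = 0.98007.
SiO2 (M=60.083): mol = 0.79939; Si = 0.79939, O = 1.59878.
ΣO = 2.90566; factor = 8/ΣO = 2.75325.
Al apfu = 0.65338 × 2.75325 = 1.799.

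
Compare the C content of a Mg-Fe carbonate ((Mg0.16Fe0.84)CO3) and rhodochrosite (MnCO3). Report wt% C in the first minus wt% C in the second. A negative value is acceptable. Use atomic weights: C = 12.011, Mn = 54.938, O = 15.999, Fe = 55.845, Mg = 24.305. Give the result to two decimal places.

0.39 percentage points

C in (Mg0.16Fe0.84)CO3: molar mass 110.807 g/mol; 1×12.011 = 12.011 g → 10.84 wt%.
C in MnCO3: molar mass 114.946 g/mol; 1×12.011 = 12.011 g → 10.45 wt%.
Difference = 10.84 − 10.45 = 0.39 percentage points.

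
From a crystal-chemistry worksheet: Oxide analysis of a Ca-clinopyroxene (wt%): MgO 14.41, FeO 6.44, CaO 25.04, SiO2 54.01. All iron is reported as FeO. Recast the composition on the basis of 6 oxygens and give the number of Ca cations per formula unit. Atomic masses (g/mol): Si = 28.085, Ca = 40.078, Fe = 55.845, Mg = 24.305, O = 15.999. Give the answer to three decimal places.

0.995 Ca apfu

MgO (M=40.304): mol = 0.35753; Mg = 0.35753, O = 0.35753.
FeO (M=71.844): mol = 0.08964; Fe = 0.08964, O = 0.08964.
CaO (M=56.077): mol = 0.44653; Ca = 0.44653, O = 0.44653.
SiO2 (M=60.083): mol = 0.89892; Si = 0.89892, O = 1.79784.
ΣO = 2.69154; factor = 6/ΣO = 2.22921.
Ca apfu = 0.44653 × 2.22921 = 0.995.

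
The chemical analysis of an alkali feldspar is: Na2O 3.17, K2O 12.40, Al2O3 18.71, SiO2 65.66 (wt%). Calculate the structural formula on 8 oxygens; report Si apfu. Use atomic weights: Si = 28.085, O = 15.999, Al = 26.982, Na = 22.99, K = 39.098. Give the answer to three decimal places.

Na2O (M=61.979): mol = 0.05115; Na = 0.10230, O = 0.05115.
K2O (M=94.195): mol = 0.13164; K = 0.26328, O = 0.13164.
Al2O3 (M=101.961): mol = 0.18350; Al = 0.36700, O = 0.55050.
SiO2 (M=60.083): mol = 1.09282; Si = 1.09282, O = 2.18564.
ΣO = 2.91893; factor = 8/ΣO = 2.74073.
Si apfu = 1.09282 × 2.74073 = 2.995.

2.995 Si apfu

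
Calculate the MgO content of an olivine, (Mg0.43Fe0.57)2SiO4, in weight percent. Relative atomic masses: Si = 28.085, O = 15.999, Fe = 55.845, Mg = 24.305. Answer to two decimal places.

19.62 wt%

Molar mass of (Mg0.43Fe0.57)2SiO4 = 0.86·24.305 + 1.14·55.845 + 1·28.085 + 4·15.999 = 176.647 g/mol.
Each formula unit contains 0.86 Mg, equivalent to 0.86/1 = 0.8600 mol MgO.
M(MgO) = 1×24.305 + 1×15.999 = 40.304 g/mol.
Mass of MgO per formula unit = 0.8600 × 40.304 = 34.661 g.
MgO wt% = 34.661 / 176.647 × 100 = 19.62%.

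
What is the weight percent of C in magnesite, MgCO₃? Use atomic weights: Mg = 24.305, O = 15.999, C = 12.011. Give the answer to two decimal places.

14.25 weight percent

Formula mass = 1·24.305 + 1·12.011 + 3·15.999 = 84.313 g/mol, of which 12.011 g is C.
So C makes up 12.011/84.313 = 0.1425 of the mass, i.e. 14.25%.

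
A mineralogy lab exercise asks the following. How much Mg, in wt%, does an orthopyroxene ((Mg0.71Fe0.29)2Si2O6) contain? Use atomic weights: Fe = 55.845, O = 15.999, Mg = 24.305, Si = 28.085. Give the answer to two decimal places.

Formula mass = 1.42×24.305 + 0.58×55.845 + 2×28.085 + 6×15.999 = 219.067 g/mol, of which 34.513 g is Mg.
So Mg makes up 34.513/219.067 = 0.1575 of the mass, i.e. 15.75%.

15.75 wt%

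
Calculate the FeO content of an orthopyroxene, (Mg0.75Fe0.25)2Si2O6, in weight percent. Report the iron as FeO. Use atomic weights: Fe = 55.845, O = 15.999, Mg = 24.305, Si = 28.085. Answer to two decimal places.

16.59 wt%

Molar mass of (Mg0.75Fe0.25)2Si2O6 = 1.50*24.305 + 0.50*55.845 + 2*28.085 + 6*15.999 = 216.544 g/mol.
Each formula unit contains 0.50 Fe, equivalent to 0.50/1 = 0.5000 mol FeO.
M(FeO) = 1×55.845 + 1×15.999 = 71.844 g/mol.
Mass of FeO per formula unit = 0.5000 × 71.844 = 35.922 g.
FeO wt% = 35.922 / 216.544 × 100 = 16.59%.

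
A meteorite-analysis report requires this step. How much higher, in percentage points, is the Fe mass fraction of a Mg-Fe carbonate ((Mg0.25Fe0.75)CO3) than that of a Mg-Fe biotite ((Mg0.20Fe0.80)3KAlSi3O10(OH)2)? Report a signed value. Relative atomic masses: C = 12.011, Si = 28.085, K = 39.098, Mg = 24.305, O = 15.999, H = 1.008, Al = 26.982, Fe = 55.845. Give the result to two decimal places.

11.60 percentage points

Fe in (Mg0.25Fe0.75)CO3: molar mass 107.968 g/mol; 0.75×55.845 = 41.884 g → 38.79 wt%.
Fe in (Mg0.20Fe0.80)3KAlSi3O10(OH)2: molar mass 492.950 g/mol; 2.40×55.845 = 134.028 g → 27.19 wt%.
Difference = 38.79 − 27.19 = 11.60 percentage points.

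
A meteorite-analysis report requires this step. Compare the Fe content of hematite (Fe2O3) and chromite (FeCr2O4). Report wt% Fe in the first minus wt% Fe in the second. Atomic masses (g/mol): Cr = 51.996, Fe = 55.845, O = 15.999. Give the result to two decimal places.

44.99 percentage points

Fe in Fe2O3: molar mass 159.687 g/mol; 2×55.845 = 111.690 g → 69.94 wt%.
Fe in FeCr2O4: molar mass 223.833 g/mol; 1×55.845 = 55.845 g → 24.95 wt%.
Difference = 69.94 − 24.95 = 44.99 percentage points.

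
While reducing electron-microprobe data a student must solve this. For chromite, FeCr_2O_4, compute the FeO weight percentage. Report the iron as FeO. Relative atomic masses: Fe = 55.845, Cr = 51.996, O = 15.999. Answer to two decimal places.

Molar mass of FeCr_2O_4 = 1*55.845 + 2*51.996 + 4*15.999 = 223.833 g/mol.
Each formula unit contains 1 Fe, equivalent to 1/1 = 1.0000 mol FeO.
M(FeO) = 1×55.845 + 1×15.999 = 71.844 g/mol.
Mass of FeO per formula unit = 1.0000 × 71.844 = 71.844 g.
FeO wt% = 71.844 / 223.833 × 100 = 32.10%.

32.10 wt%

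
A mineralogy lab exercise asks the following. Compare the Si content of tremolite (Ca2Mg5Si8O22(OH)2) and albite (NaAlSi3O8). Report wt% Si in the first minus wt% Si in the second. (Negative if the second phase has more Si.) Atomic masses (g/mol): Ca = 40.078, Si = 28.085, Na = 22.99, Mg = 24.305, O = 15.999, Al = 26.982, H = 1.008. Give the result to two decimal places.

-4.47 percentage points

Si in Ca2Mg5Si8O22(OH)2: molar mass 812.353 g/mol; 8×28.085 = 224.680 g → 27.66 wt%.
Si in NaAlSi3O8: molar mass 262.219 g/mol; 3×28.085 = 84.255 g → 32.13 wt%.
Difference = 27.66 − 32.13 = -4.47 percentage points.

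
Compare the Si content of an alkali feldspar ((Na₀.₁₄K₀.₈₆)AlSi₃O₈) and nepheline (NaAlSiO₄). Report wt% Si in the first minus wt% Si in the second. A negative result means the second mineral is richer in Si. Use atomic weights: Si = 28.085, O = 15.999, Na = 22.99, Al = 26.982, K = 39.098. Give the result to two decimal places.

10.75 percentage points

M((Na₀.₁₄K₀.₈₆)AlSi₃O₈) = 276.072 g/mol, so wt% Si = 84.255/276.072 × 100 = 30.52%.
M(NaAlSiO₄) = 142.053 g/mol, so wt% Si = 28.085/142.053 × 100 = 19.77%.
30.52 − 19.77 = 10.75 pp.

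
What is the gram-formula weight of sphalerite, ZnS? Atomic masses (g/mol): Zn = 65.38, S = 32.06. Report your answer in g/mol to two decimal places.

97.44 g/mol

The formula mass is the sum 1*65.38 + 1*32.06.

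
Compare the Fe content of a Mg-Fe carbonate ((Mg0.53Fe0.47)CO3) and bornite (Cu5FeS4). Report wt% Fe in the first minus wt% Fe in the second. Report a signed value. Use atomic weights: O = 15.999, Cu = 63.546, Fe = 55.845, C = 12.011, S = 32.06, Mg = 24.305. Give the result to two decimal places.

Fe in (Mg0.53Fe0.47)CO3: molar mass 99.137 g/mol; 0.47×55.845 = 26.247 g → 26.48 wt%.
Fe in Cu5FeS4: molar mass 501.815 g/mol; 1×55.845 = 55.845 g → 11.13 wt%.
Difference = 26.48 − 11.13 = 15.35 percentage points.

15.35 percentage points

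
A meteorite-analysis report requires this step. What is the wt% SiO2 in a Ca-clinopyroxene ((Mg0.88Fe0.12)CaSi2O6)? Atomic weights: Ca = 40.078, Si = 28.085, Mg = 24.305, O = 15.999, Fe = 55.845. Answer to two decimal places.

M((Mg0.88Fe0.12)CaSi2O6) = 220.332 g/mol; M(SiO2) = 60.083 g/mol.
Moles SiO2 per formula unit = 2 Si ÷ 1 = 2.0000.
SiO2 fraction = (2.0000 × 60.083) / 220.332 = 120.166/220.332 = 0.5454.

54.54 wt%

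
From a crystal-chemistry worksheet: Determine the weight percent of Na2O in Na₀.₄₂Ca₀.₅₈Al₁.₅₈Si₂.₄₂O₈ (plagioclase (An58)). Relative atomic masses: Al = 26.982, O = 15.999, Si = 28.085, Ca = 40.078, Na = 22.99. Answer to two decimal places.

Formula mass = 271.490 g/mol.
0.42 Na → 0.2100 mol Na2O per formula unit; M(Na2O) = 61.979, so Na2O mass = 13.016 g.
13.016/271.490 × 100 = 4.79 wt%.

4.79 wt%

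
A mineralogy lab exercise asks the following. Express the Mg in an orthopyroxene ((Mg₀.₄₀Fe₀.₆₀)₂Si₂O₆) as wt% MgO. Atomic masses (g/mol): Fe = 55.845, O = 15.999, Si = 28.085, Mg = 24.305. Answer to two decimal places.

M((Mg₀.₄₀Fe₀.₆₀)₂Si₂O₆) = 238.622 g/mol; M(MgO) = 40.304 g/mol.
Moles MgO per formula unit = 0.80 Mg ÷ 1 = 0.8000.
MgO fraction = (0.8000 × 40.304) / 238.622 = 32.243/238.622 = 0.1351.

13.51 wt%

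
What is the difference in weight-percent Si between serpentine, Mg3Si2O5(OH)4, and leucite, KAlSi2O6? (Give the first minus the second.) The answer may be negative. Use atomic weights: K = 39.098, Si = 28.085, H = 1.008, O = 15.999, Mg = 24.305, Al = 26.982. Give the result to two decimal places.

-5.47 percentage points

Si in Mg3Si2O5(OH)4: molar mass 277.108 g/mol; 2×28.085 = 56.170 g → 20.27 wt%.
Si in KAlSi2O6: molar mass 218.244 g/mol; 2×28.085 = 56.170 g → 25.74 wt%.
Difference = 20.27 − 25.74 = -5.47 percentage points.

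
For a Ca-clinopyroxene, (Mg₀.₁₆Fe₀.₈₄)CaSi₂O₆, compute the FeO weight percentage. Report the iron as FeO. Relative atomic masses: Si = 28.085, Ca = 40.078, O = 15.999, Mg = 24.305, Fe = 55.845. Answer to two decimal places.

24.83 wt%

Molar mass of (Mg₀.₁₆Fe₀.₈₄)CaSi₂O₆ = 0.16×24.305 + 0.84×55.845 + 1×40.078 + 2×28.085 + 6×15.999 = 243.041 g/mol.
Each formula unit contains 0.84 Fe, equivalent to 0.84/1 = 0.8400 mol FeO.
M(FeO) = 1×55.845 + 1×15.999 = 71.844 g/mol.
Mass of FeO per formula unit = 0.8400 × 71.844 = 60.349 g.
FeO wt% = 60.349 / 243.041 × 100 = 24.83%.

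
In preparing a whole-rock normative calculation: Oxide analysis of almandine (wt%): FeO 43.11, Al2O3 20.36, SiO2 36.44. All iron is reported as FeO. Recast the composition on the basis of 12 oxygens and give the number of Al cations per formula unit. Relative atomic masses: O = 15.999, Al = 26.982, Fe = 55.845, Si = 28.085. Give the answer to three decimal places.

43.11 wt% FeO ÷ 71.844 g/mol = 0.60005 mol, giving 0.60005 Fe and 0.60005 O.
20.36 wt% Al2O3 ÷ 101.961 g/mol = 0.19968 mol, giving 0.39936 Al and 0.59904 O.
36.44 wt% SiO2 ÷ 60.083 g/mol = 0.60649 mol, giving 0.60649 Si and 1.21298 O.
Oxygen sums to 2.41207; scaling by 12/2.41207 = 4.97498 puts the formula on 12 O.
Al: 0.39936 × 4.97498 = 1.987 atoms per formula unit.

1.987 Al apfu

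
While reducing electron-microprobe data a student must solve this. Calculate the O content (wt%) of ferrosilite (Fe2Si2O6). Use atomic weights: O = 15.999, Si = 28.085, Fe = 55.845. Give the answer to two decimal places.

36.38 wt%

Molar mass of Fe2Si2O6: 2×55.845 + 2×28.085 + 6×15.999 = 263.854 g/mol.
Mass of O per formula unit: 6 × 15.999 = 95.994 g.
Weight fraction O = 95.994 / 263.854 = 0.3638.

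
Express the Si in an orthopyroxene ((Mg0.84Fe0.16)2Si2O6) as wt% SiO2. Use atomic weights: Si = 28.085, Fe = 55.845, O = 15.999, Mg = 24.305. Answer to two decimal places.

Formula mass = 210.867 g/mol.
2 Si → 2.0000 mol SiO2 per formula unit; M(SiO2) = 60.083, so SiO2 mass = 120.166 g.
120.166/210.867 × 100 = 56.99 wt%.

56.99 wt%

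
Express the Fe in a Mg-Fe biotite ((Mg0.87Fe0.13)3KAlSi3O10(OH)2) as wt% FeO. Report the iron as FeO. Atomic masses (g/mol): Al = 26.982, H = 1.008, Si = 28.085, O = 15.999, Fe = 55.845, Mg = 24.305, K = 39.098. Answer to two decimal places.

6.52 wt%

M((Mg0.87Fe0.13)3KAlSi3O10(OH)2) = 429.555 g/mol; M(FeO) = 71.844 g/mol.
Moles FeO per formula unit = 0.39 Fe ÷ 1 = 0.3900.
FeO fraction = (0.3900 × 71.844) / 429.555 = 28.019/429.555 = 0.0652.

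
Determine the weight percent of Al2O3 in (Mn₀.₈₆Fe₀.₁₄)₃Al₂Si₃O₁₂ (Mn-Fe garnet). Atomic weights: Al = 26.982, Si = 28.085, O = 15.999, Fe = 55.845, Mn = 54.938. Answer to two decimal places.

Molar mass of (Mn₀.₈₆Fe₀.₁₄)₃Al₂Si₃O₁₂ = 2.58·54.938 + 0.42·55.845 + 2·26.982 + 3·28.085 + 12·15.999 = 495.402 g/mol.
Each formula unit contains 2 Al, equivalent to 2/2 = 1.0000 mol Al2O3.
M(Al2O3) = 2×26.982 + 3×15.999 = 101.961 g/mol.
Mass of Al2O3 per formula unit = 1.0000 × 101.961 = 101.961 g.
Al2O3 wt% = 101.961 / 495.402 × 100 = 20.58%.

20.58 wt%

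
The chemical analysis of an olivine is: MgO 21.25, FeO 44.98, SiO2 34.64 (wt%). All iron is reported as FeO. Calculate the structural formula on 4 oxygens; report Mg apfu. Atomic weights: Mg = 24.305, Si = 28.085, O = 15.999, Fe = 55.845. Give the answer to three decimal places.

21.25 wt% MgO ÷ 40.304 g/mol = 0.52724 mol, giving 0.52724 Mg and 0.52724 O.
44.98 wt% FeO ÷ 71.844 g/mol = 0.62608 mol, giving 0.62608 Fe and 0.62608 O.
34.64 wt% SiO2 ÷ 60.083 g/mol = 0.57654 mol, giving 0.57654 Si and 1.15308 O.
Oxygen sums to 2.30640; scaling by 4/2.30640 = 1.73430 puts the formula on 4 O.
Mg: 0.52724 × 1.73430 = 0.914 atoms per formula unit.

0.914 Mg apfu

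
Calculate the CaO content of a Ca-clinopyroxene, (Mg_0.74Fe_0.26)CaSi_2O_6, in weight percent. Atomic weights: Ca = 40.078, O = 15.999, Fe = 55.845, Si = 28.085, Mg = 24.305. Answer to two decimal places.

24.95 wt%

M((Mg_0.74Fe_0.26)CaSi_2O_6) = 224.747 g/mol; M(CaO) = 56.077 g/mol.
Moles CaO per formula unit = 1 Ca ÷ 1 = 1.0000.
CaO fraction = (1.0000 × 56.077) / 224.747 = 56.077/224.747 = 0.2495.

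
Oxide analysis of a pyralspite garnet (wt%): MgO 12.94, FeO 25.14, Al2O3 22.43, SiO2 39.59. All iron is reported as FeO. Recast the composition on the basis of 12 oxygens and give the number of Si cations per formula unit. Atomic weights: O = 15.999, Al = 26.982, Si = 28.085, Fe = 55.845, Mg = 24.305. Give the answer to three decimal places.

2.985 Si apfu

MgO (M=40.304): mol = 0.32106; Mg = 0.32106, O = 0.32106.
FeO (M=71.844): mol = 0.34992; Fe = 0.34992, O = 0.34992.
Al2O3 (M=101.961): mol = 0.21999; Al = 0.43998, O = 0.65997.
SiO2 (M=60.083): mol = 0.65892; Si = 0.65892, O = 1.31784.
ΣO = 2.64879; factor = 12/ΣO = 4.53037.
Si apfu = 0.65892 × 4.53037 = 2.985.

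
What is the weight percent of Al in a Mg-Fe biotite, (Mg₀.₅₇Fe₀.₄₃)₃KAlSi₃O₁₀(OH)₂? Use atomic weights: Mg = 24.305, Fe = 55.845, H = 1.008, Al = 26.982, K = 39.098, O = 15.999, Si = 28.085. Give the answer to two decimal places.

5.89 mass %

Formula mass = 1.71·24.305 + 1.29·55.845 + 1·39.098 + 1·26.982 + 3·28.085 + 12·15.999 + 2·1.008 = 457.941 g/mol, of which 26.982 g is Al.
So Al makes up 26.982/457.941 = 0.0589 of the mass, i.e. 5.89%.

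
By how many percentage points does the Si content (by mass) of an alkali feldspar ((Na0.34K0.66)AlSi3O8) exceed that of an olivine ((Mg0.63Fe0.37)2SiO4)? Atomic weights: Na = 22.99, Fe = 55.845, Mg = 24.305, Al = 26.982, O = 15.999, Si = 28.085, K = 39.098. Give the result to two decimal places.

First mineral: 84.255 g Si in 272.850 g formula = 30.88 wt% Si.
Second mineral: 28.085 g Si in 164.031 g formula = 17.12 wt% Si.
30.88% − 17.12% gives a difference of 13.76 percentage points.

13.76 percentage points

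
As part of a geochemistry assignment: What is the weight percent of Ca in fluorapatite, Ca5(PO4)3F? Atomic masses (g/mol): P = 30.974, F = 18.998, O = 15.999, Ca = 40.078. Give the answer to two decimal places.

39.74 weight percent

M(Ca5(PO4)3F) = 504.298 g/mol.
Ca contributes 5 × 40.078 = 200.390 g per mole.
200.390/504.298 = 0.3974 → 39.74%.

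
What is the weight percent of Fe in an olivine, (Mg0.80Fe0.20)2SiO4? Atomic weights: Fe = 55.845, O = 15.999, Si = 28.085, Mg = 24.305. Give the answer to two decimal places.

Formula mass = 1.60*24.305 + 0.40*55.845 + 1*28.085 + 4*15.999 = 153.307 g/mol, of which 22.338 g is Fe.
So Fe makes up 22.338/153.307 = 0.1457 of the mass, i.e. 14.57%.

14.57 wt%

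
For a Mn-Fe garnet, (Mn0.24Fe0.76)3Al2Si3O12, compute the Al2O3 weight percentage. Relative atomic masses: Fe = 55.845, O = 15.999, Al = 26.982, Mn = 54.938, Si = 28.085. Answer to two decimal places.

M((Mn0.24Fe0.76)3Al2Si3O12) = 497.089 g/mol; M(Al2O3) = 101.961 g/mol.
Moles Al2O3 per formula unit = 2 Al ÷ 2 = 1.0000.
Al2O3 fraction = (1.0000 × 101.961) / 497.089 = 101.961/497.089 = 0.2051.

20.51 wt%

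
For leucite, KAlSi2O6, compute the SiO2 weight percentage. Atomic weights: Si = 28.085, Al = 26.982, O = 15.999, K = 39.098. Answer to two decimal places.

Molar mass of KAlSi2O6 = 1·39.098 + 1·26.982 + 2·28.085 + 6·15.999 = 218.244 g/mol.
Each formula unit contains 2 Si, equivalent to 2/1 = 2.0000 mol SiO2.
M(SiO2) = 1×28.085 + 2×15.999 = 60.083 g/mol.
Mass of SiO2 per formula unit = 2.0000 × 60.083 = 120.166 g.
SiO2 wt% = 120.166 / 218.244 × 100 = 55.06%.

55.06 wt%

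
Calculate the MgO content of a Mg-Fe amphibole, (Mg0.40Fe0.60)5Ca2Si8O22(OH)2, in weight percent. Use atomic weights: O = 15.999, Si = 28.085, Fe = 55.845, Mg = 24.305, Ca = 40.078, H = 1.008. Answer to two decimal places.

8.89 wt%

M((Mg0.40Fe0.60)5Ca2Si8O22(OH)2) = 906.973 g/mol; M(MgO) = 40.304 g/mol.
Moles MgO per formula unit = 2 Mg ÷ 1 = 2.0000.
MgO fraction = (2.0000 × 40.304) / 906.973 = 80.608/906.973 = 0.0889.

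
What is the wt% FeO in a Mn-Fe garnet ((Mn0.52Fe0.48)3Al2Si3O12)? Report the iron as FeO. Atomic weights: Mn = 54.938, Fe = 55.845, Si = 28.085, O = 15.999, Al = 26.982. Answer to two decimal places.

20.84 wt%

Molar mass of (Mn0.52Fe0.48)3Al2Si3O12 = 1.56*54.938 + 1.44*55.845 + 2*26.982 + 3*28.085 + 12*15.999 = 496.327 g/mol.
Each formula unit contains 1.44 Fe, equivalent to 1.44/1 = 1.4400 mol FeO.
M(FeO) = 1×55.845 + 1×15.999 = 71.844 g/mol.
Mass of FeO per formula unit = 1.4400 × 71.844 = 103.455 g.
FeO wt% = 103.455 / 496.327 × 100 = 20.84%.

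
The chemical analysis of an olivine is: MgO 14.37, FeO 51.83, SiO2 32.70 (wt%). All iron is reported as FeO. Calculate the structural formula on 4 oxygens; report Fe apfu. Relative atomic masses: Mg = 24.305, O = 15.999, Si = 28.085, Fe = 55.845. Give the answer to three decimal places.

1.332 Fe apfu

14.37 wt% MgO ÷ 40.304 g/mol = 0.35654 mol, giving 0.35654 Mg and 0.35654 O.
51.83 wt% FeO ÷ 71.844 g/mol = 0.72142 mol, giving 0.72142 Fe and 0.72142 O.
32.70 wt% SiO2 ÷ 60.083 g/mol = 0.54425 mol, giving 0.54425 Si and 1.08850 O.
Oxygen sums to 2.16646; scaling by 4/2.16646 = 1.84633 puts the formula on 4 O.
Fe: 0.72142 × 1.84633 = 1.332 atoms per formula unit.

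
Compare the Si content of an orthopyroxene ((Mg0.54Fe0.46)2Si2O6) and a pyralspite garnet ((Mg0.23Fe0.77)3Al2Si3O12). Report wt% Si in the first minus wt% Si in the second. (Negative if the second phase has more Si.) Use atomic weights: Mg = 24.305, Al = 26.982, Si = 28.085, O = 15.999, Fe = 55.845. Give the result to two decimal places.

M((Mg0.54Fe0.46)2Si2O6) = 229.791 g/mol, so wt% Si = 56.170/229.791 × 100 = 24.44%.
M((Mg0.23Fe0.77)3Al2Si3O12) = 475.979 g/mol, so wt% Si = 84.255/475.979 × 100 = 17.70%.
24.44 − 17.70 = 6.74 pp.

6.74 percentage points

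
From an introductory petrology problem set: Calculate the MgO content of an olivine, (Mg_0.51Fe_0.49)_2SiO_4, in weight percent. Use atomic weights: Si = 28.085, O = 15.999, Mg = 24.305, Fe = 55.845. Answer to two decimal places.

Molar mass of (Mg_0.51Fe_0.49)_2SiO_4 = 1.02×24.305 + 0.98×55.845 + 1×28.085 + 4×15.999 = 171.600 g/mol.
Each formula unit contains 1.02 Mg, equivalent to 1.02/1 = 1.0200 mol MgO.
M(MgO) = 1×24.305 + 1×15.999 = 40.304 g/mol.
Mass of MgO per formula unit = 1.0200 × 40.304 = 41.110 g.
MgO wt% = 41.110 / 171.600 × 100 = 23.96%.

23.96 wt%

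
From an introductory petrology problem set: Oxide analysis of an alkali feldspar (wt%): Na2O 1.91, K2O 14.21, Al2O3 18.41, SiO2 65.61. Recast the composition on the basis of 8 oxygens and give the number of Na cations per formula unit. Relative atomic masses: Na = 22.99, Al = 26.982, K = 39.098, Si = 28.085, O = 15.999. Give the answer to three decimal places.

1.91 wt% Na2O ÷ 61.979 g/mol = 0.03082 mol, giving 0.06164 Na and 0.03082 O.
14.21 wt% K2O ÷ 94.195 g/mol = 0.15086 mol, giving 0.30172 K and 0.15086 O.
18.41 wt% Al2O3 ÷ 101.961 g/mol = 0.18056 mol, giving 0.36112 Al and 0.54168 O.
65.61 wt% SiO2 ÷ 60.083 g/mol = 1.09199 mol, giving 1.09199 Si and 2.18398 O.
Oxygen sums to 2.90734; scaling by 8/2.90734 = 2.75166 puts the formula on 8 O.
Na: 0.06164 × 2.75166 = 0.170 atoms per formula unit.

0.170 Na apfu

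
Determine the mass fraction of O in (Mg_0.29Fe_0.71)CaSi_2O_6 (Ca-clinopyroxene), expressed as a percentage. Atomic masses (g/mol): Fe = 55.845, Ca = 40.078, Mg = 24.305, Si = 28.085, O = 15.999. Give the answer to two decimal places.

Formula mass = 0.29×24.305 + 0.71×55.845 + 1×40.078 + 2×28.085 + 6×15.999 = 238.940 g/mol, of which 95.994 g is O.
So O makes up 95.994/238.940 = 0.4017 of the mass, i.e. 40.17%.

40.17 weight percent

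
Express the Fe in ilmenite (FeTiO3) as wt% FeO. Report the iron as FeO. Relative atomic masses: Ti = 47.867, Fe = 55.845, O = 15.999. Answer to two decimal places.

47.36 wt%

Molar mass of FeTiO3 = 1·55.845 + 1·47.867 + 3·15.999 = 151.709 g/mol.
Each formula unit contains 1 Fe, equivalent to 1/1 = 1.0000 mol FeO.
M(FeO) = 1×55.845 + 1×15.999 = 71.844 g/mol.
Mass of FeO per formula unit = 1.0000 × 71.844 = 71.844 g.
FeO wt% = 71.844 / 151.709 × 100 = 47.36%.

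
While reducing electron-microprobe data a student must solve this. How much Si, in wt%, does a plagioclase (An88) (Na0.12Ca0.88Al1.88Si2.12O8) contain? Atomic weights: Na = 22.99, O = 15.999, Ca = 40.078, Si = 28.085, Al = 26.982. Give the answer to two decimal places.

21.55 wt%

Molar mass of Na0.12Ca0.88Al1.88Si2.12O8: 0.12·22.99 + 0.88·40.078 + 1.88·26.982 + 2.12·28.085 + 8·15.999 = 276.286 g/mol.
Mass of Si per formula unit: 2.12 × 28.085 = 59.540 g.
Weight fraction Si = 59.540 / 276.286 = 0.2155.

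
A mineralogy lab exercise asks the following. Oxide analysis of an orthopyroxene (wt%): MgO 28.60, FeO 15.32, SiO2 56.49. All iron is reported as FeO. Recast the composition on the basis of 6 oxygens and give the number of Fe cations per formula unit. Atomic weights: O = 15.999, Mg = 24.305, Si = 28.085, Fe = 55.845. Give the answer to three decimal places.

28.60 wt% MgO ÷ 40.304 g/mol = 0.70961 mol, giving 0.70961 Mg and 0.70961 O.
15.32 wt% FeO ÷ 71.844 g/mol = 0.21324 mol, giving 0.21324 Fe and 0.21324 O.
56.49 wt% SiO2 ÷ 60.083 g/mol = 0.94020 mol, giving 0.94020 Si and 1.88040 O.
Oxygen sums to 2.80325; scaling by 6/2.80325 = 2.14037 puts the formula on 6 O.
Fe: 0.21324 × 2.14037 = 0.456 atoms per formula unit.

0.456 Fe apfu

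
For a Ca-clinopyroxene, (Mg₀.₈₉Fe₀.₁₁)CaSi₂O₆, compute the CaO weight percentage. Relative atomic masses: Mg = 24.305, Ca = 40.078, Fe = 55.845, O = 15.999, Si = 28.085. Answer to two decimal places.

25.49 wt%

Formula mass = 220.016 g/mol.
1 Ca → 1.0000 mol CaO per formula unit; M(CaO) = 56.077, so CaO mass = 56.077 g.
56.077/220.016 × 100 = 25.49 wt%.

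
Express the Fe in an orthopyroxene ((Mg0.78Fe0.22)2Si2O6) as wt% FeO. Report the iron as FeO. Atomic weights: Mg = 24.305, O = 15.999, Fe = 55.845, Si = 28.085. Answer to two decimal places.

Molar mass of (Mg0.78Fe0.22)2Si2O6 = 1.56·24.305 + 0.44·55.845 + 2·28.085 + 6·15.999 = 214.652 g/mol.
Each formula unit contains 0.44 Fe, equivalent to 0.44/1 = 0.4400 mol FeO.
M(FeO) = 1×55.845 + 1×15.999 = 71.844 g/mol.
Mass of FeO per formula unit = 0.4400 × 71.844 = 31.611 g.
FeO wt% = 31.611 / 214.652 × 100 = 14.73%.

14.73 wt%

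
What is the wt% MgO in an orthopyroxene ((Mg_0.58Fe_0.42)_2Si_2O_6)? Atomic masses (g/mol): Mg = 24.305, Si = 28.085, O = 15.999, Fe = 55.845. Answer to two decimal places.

20.57 wt%

Formula mass = 227.268 g/mol.
1.16 Mg → 1.1600 mol MgO per formula unit; M(MgO) = 40.304, so MgO mass = 46.753 g.
46.753/227.268 × 100 = 20.57 wt%.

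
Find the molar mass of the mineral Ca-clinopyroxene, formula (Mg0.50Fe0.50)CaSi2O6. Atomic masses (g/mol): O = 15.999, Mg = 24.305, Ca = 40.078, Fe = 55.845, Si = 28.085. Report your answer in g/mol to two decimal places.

M = 0.50*24.305 + 0.50*55.845 + 1*40.078 + 2*28.085 + 6*15.999

232.32 g/mol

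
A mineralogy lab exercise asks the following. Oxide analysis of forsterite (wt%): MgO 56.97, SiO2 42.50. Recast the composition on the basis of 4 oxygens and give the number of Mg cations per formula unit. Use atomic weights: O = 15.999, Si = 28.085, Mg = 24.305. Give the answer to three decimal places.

MgO: 56.97/40.304 = 1.41351 mol → 1.41351 mol Mg, 1.41351 mol O.
SiO2: 42.50/60.083 = 0.70735 mol → 0.70735 mol Si, 1.41470 mol O.
Total oxygen = 2.82821 mol. Normalization factor = 4/2.82821 = 1.41432.
Mg per 4 O = 1.41351 × 1.41432 = 1.999.

1.999 Mg apfu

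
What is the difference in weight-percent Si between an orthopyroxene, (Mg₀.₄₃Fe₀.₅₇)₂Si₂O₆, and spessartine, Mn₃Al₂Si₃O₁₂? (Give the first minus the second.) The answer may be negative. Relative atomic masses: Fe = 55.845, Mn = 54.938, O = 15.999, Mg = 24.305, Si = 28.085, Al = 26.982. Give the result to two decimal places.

M((Mg₀.₄₃Fe₀.₅₇)₂Si₂O₆) = 236.730 g/mol, so wt% Si = 56.170/236.730 × 100 = 23.73%.
M(Mn₃Al₂Si₃O₁₂) = 495.021 g/mol, so wt% Si = 84.255/495.021 × 100 = 17.02%.
23.73 − 17.02 = 6.71 pp.

6.71 percentage points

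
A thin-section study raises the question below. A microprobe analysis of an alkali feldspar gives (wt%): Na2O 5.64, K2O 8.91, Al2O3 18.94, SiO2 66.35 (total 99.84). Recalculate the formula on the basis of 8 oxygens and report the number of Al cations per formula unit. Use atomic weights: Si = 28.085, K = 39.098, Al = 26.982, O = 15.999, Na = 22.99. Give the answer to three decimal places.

5.64 wt% Na2O ÷ 61.979 g/mol = 0.09100 mol, giving 0.18200 Na and 0.09100 O.
8.91 wt% K2O ÷ 94.195 g/mol = 0.09459 mol, giving 0.18918 K and 0.09459 O.
18.94 wt% Al2O3 ÷ 101.961 g/mol = 0.18576 mol, giving 0.37152 Al and 0.55728 O.
66.35 wt% SiO2 ÷ 60.083 g/mol = 1.10431 mol, giving 1.10431 Si and 2.20862 O.
Oxygen sums to 2.95149; scaling by 8/2.95149 = 2.71050 puts the formula on 8 O.
Al: 0.37152 × 2.71050 = 1.007 atoms per formula unit.

1.007 Al apfu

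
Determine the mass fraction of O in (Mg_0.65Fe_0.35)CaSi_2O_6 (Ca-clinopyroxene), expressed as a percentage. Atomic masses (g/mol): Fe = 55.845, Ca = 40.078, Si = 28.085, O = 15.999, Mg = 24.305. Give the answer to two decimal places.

42.18 weight percent

Molar mass of (Mg_0.65Fe_0.35)CaSi_2O_6: 0.65*24.305 + 0.35*55.845 + 1*40.078 + 2*28.085 + 6*15.999 = 227.586 g/mol.
Mass of O per formula unit: 6 × 15.999 = 95.994 g.
Weight fraction O = 95.994 / 227.586 = 0.4218.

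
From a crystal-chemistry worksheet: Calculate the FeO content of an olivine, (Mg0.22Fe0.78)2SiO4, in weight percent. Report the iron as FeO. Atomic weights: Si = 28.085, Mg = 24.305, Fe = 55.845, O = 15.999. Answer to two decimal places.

M((Mg0.22Fe0.78)2SiO4) = 189.893 g/mol; M(FeO) = 71.844 g/mol.
Moles FeO per formula unit = 1.56 Fe ÷ 1 = 1.5600.
FeO fraction = (1.5600 × 71.844) / 189.893 = 112.077/189.893 = 0.5902.

59.02 wt%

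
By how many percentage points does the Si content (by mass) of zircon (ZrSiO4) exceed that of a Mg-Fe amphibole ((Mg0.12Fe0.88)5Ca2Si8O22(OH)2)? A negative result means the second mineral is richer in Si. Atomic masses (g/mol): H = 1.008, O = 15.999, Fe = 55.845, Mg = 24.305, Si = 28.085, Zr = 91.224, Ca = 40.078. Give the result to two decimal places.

-8.30 percentage points

M(ZrSiO4) = 183.305 g/mol, so wt% Si = 28.085/183.305 × 100 = 15.32%.
M((Mg0.12Fe0.88)5Ca2Si8O22(OH)2) = 951.129 g/mol, so wt% Si = 224.680/951.129 × 100 = 23.62%.
15.32 − 23.62 = -8.30 pp.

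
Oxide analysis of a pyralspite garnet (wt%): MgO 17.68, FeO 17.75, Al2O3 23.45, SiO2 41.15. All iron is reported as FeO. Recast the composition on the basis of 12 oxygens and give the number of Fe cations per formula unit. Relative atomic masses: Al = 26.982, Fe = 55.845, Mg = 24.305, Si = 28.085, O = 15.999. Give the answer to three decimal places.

MgO (M=40.304): mol = 0.43867; Mg = 0.43867, O = 0.43867.
FeO (M=71.844): mol = 0.24706; Fe = 0.24706, O = 0.24706.
Al2O3 (M=101.961): mol = 0.22999; Al = 0.45998, O = 0.68997.
SiO2 (M=60.083): mol = 0.68489; Si = 0.68489, O = 1.36978.
ΣO = 2.74548; factor = 12/ΣO = 4.37082.
Fe apfu = 0.24706 × 4.37082 = 1.080.

1.080 Fe apfu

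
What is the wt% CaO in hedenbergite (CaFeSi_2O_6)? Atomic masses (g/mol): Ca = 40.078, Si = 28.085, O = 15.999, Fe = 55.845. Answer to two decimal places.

22.60 wt%

Formula mass = 248.087 g/mol.
1 Ca → 1.0000 mol CaO per formula unit; M(CaO) = 56.077, so CaO mass = 56.077 g.
56.077/248.087 × 100 = 22.60 wt%.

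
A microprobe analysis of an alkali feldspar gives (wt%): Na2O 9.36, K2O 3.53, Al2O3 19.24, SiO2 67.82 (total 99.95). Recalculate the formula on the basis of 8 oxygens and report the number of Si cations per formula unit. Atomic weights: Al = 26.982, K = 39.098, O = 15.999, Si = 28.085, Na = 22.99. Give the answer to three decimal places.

9.36 wt% Na2O ÷ 61.979 g/mol = 0.15102 mol, giving 0.30204 Na and 0.15102 O.
3.53 wt% K2O ÷ 94.195 g/mol = 0.03748 mol, giving 0.07496 K and 0.03748 O.
19.24 wt% Al2O3 ÷ 101.961 g/mol = 0.18870 mol, giving 0.37740 Al and 0.56610 O.
67.82 wt% SiO2 ÷ 60.083 g/mol = 1.12877 mol, giving 1.12877 Si and 2.25754 O.
Oxygen sums to 3.01214; scaling by 8/3.01214 = 2.65592 puts the formula on 8 O.
Si: 1.12877 × 2.65592 = 2.998 atoms per formula unit.

2.998 Si apfu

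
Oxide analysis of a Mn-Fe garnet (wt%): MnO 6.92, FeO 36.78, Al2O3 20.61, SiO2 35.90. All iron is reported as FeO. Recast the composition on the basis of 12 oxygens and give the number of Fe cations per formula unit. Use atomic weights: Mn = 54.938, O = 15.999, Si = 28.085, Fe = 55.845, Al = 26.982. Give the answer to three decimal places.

MnO (M=70.937): mol = 0.09755; Mn = 0.09755, O = 0.09755.
FeO (M=71.844): mol = 0.51194; Fe = 0.51194, O = 0.51194.
Al2O3 (M=101.961): mol = 0.20214; Al = 0.40428, O = 0.60642.
SiO2 (M=60.083): mol = 0.59751; Si = 0.59751, O = 1.19502.
ΣO = 2.41093; factor = 12/ΣO = 4.97733.
Fe apfu = 0.51194 × 4.97733 = 2.548.

2.548 Fe apfu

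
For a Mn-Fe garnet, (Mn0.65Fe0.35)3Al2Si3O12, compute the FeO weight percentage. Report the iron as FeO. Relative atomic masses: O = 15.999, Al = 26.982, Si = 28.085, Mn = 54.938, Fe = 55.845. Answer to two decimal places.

Formula mass = 495.973 g/mol.
1.05 Fe → 1.0500 mol FeO per formula unit; M(FeO) = 71.844, so FeO mass = 75.436 g.
75.436/495.973 × 100 = 15.21 wt%.

15.21 wt%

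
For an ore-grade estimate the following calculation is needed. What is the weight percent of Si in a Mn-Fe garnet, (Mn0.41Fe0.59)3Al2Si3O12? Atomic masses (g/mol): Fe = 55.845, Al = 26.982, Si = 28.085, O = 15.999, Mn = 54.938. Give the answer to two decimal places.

M((Mn0.41Fe0.59)3Al2Si3O12) = 496.626 g/mol.
Si contributes 3 × 28.085 = 84.255 g per mole.
84.255/496.626 = 0.1697 → 16.97%.

16.97 wt%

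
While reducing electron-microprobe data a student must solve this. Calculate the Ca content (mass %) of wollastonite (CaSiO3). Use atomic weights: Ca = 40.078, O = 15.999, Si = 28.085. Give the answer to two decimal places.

34.50 mass %

M(CaSiO3) = 116.160 g/mol.
Ca contributes 1 × 40.078 = 40.078 g per mole.
40.078/116.160 = 0.3450 → 34.50%.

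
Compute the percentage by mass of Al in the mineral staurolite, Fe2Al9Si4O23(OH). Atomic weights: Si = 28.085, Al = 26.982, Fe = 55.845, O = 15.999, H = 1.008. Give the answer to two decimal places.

M(Fe2Al9Si4O23(OH)) = 851.852 g/mol.
Al contributes 9 × 26.982 = 242.838 g per mole.
242.838/851.852 = 0.2851 → 28.51%.

28.51 weight percent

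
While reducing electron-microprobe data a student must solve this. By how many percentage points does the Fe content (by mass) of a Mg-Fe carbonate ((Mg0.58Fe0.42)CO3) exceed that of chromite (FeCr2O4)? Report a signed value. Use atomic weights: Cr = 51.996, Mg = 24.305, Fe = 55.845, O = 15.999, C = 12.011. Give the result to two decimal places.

First mineral: 23.455 g Fe in 97.560 g formula = 24.04 wt% Fe.
Second mineral: 55.845 g Fe in 223.833 g formula = 24.95 wt% Fe.
24.04% − 24.95% gives a difference of -0.91 percentage points.

-0.91 percentage points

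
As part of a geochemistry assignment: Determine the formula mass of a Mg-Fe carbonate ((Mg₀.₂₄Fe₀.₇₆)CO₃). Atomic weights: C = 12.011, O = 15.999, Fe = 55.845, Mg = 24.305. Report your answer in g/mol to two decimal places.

The formula mass is the sum 0.24×24.305 + 0.76×55.845 + 1×12.011 + 3×15.999.

108.28 g/mol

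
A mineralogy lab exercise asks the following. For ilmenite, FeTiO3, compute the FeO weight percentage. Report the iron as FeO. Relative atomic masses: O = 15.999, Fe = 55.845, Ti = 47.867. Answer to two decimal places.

47.36 wt%

Formula mass = 151.709 g/mol.
1 Fe → 1.0000 mol FeO per formula unit; M(FeO) = 71.844, so FeO mass = 71.844 g.
71.844/151.709 × 100 = 47.36 wt%.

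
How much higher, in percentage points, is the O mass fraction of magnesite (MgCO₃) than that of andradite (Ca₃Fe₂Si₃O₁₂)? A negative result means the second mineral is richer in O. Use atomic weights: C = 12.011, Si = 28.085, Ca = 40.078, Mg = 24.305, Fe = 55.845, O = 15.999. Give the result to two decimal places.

O in MgCO₃: molar mass 84.313 g/mol; 3×15.999 = 47.997 g → 56.93 wt%.
O in Ca₃Fe₂Si₃O₁₂: molar mass 508.167 g/mol; 12×15.999 = 191.988 g → 37.78 wt%.
Difference = 56.93 − 37.78 = 19.15 percentage points.

19.15 percentage points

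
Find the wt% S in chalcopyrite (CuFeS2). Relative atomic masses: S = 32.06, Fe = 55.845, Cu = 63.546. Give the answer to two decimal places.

Formula mass = 1*63.546 + 1*55.845 + 2*32.06 = 183.511 g/mol, of which 64.120 g is S.
So S makes up 64.120/183.511 = 0.3494 of the mass, i.e. 34.94%.

34.94 weight percent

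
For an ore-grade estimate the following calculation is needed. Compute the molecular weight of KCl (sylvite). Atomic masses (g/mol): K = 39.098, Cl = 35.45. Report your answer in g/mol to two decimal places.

74.55 g/mol

The formula mass is the sum 1(39.098) + 1(35.45).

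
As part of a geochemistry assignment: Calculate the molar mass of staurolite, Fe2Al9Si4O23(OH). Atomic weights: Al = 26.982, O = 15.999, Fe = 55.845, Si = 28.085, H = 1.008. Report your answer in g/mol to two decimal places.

851.85 g/mol

M = 2*55.845 + 9*26.982 + 4*28.085 + 24*15.999 + 1*1.008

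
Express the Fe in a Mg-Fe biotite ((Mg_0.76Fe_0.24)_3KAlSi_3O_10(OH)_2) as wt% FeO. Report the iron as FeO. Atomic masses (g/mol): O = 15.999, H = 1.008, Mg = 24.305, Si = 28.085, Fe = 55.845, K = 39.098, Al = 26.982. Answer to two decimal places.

M((Mg_0.76Fe_0.24)_3KAlSi_3O_10(OH)_2) = 439.963 g/mol; M(FeO) = 71.844 g/mol.
Moles FeO per formula unit = 0.72 Fe ÷ 1 = 0.7200.
FeO fraction = (0.7200 × 71.844) / 439.963 = 51.728/439.963 = 0.1176.

11.76 wt%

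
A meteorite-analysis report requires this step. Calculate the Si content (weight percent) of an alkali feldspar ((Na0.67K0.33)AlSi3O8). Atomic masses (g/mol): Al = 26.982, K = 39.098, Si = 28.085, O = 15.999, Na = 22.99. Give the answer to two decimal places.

M((Na0.67K0.33)AlSi3O8) = 267.535 g/mol.
Si contributes 3 × 28.085 = 84.255 g per mole.
84.255/267.535 = 0.3149 → 31.49%.

31.49 weight percent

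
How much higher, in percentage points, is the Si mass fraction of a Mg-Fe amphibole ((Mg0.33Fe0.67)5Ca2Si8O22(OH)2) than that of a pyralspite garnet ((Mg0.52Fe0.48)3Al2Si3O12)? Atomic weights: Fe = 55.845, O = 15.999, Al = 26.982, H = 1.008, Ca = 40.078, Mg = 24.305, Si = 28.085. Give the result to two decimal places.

5.69 percentage points

M((Mg0.33Fe0.67)5Ca2Si8O22(OH)2) = 918.012 g/mol, so wt% Si = 224.680/918.012 × 100 = 24.47%.
M((Mg0.52Fe0.48)3Al2Si3O12) = 448.540 g/mol, so wt% Si = 84.255/448.540 × 100 = 18.78%.
24.47 − 18.78 = 5.69 pp.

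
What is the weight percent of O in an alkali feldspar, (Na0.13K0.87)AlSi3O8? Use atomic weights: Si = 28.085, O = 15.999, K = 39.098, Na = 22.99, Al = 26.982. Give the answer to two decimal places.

46.33 mass %

Molar mass of (Na0.13K0.87)AlSi3O8: 0.13*22.99 + 0.87*39.098 + 1*26.982 + 3*28.085 + 8*15.999 = 276.233 g/mol.
Mass of O per formula unit: 8 × 15.999 = 127.992 g.
Weight fraction O = 127.992 / 276.233 = 0.4633.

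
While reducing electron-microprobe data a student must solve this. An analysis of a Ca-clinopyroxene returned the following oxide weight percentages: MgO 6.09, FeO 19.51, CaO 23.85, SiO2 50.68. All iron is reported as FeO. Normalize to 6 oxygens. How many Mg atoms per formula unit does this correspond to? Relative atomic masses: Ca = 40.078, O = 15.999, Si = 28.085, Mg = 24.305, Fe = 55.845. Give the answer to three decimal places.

0.358 Mg apfu

MgO (M=40.304): mol = 0.15110; Mg = 0.15110, O = 0.15110.
FeO (M=71.844): mol = 0.27156; Fe = 0.27156, O = 0.27156.
CaO (M=56.077): mol = 0.42531; Ca = 0.42531, O = 0.42531.
SiO2 (M=60.083): mol = 0.84350; Si = 0.84350, O = 1.68700.
ΣO = 2.53497; factor = 6/ΣO = 2.36689.
Mg apfu = 0.15110 × 2.36689 = 0.358.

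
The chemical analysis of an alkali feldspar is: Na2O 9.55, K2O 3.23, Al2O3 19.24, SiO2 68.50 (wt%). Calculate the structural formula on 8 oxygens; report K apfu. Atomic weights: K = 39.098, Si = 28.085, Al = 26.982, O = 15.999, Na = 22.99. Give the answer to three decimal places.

9.55 wt% Na2O ÷ 61.979 g/mol = 0.15408 mol, giving 0.30816 Na and 0.15408 O.
3.23 wt% K2O ÷ 94.195 g/mol = 0.03429 mol, giving 0.06858 K and 0.03429 O.
19.24 wt% Al2O3 ÷ 101.961 g/mol = 0.18870 mol, giving 0.37740 Al and 0.56610 O.
68.50 wt% SiO2 ÷ 60.083 g/mol = 1.14009 mol, giving 1.14009 Si and 2.28018 O.
Oxygen sums to 3.03465; scaling by 8/3.03465 = 2.63622 puts the formula on 8 O.
K: 0.06858 × 2.63622 = 0.181 atoms per formula unit.

0.181 K apfu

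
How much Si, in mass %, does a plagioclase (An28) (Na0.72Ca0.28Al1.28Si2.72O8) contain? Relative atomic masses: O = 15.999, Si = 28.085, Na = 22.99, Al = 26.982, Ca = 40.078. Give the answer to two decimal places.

28.64 mass %

M(Na0.72Ca0.28Al1.28Si2.72O8) = 266.695 g/mol.
Si contributes 2.72 × 28.085 = 76.391 g per mole.
76.391/266.695 = 0.2864 → 28.64%.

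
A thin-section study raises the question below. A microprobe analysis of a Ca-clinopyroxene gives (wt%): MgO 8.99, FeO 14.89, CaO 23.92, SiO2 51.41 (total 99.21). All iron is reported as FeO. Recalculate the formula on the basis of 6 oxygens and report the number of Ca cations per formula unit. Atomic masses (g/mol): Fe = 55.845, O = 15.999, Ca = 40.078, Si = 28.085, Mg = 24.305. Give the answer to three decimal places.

MgO: 8.99/40.304 = 0.22305 mol → 0.22305 mol Mg, 0.22305 mol O.
FeO: 14.89/71.844 = 0.20725 mol → 0.20725 mol Fe, 0.20725 mol O.
CaO: 23.92/56.077 = 0.42656 mol → 0.42656 mol Ca, 0.42656 mol O.
SiO2: 51.41/60.083 = 0.85565 mol → 0.85565 mol Si, 1.71130 mol O.
Total oxygen = 2.56816 mol. Normalization factor = 6/2.56816 = 2.33630.
Ca per 6 O = 0.42656 × 2.33630 = 0.997.

0.997 Ca apfu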